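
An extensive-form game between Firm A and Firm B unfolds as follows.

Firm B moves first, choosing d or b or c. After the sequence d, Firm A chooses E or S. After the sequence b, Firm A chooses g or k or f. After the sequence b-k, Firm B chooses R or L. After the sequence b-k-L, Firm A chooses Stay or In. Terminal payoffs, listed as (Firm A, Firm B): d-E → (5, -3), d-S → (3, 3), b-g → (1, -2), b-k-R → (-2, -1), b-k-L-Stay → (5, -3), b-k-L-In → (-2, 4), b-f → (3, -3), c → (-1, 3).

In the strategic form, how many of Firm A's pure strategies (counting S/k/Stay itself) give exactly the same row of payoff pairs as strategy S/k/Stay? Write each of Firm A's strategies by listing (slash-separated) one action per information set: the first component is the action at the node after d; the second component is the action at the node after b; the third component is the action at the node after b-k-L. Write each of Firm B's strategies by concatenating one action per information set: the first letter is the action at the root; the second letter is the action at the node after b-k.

1

Row for S/k/Stay (columns dR, dL, bR, bL, cR, cL): (3,3) (3,3) (-2,-1) (5,-3) (-1,3) (-1,3).
Every one of Firm A's information sets is on the play path for some reply by Firm B when Firm A follows S/k/Stay.
Changing the action at any of them therefore changes at least one column, so only S/k/Stay itself gives this row.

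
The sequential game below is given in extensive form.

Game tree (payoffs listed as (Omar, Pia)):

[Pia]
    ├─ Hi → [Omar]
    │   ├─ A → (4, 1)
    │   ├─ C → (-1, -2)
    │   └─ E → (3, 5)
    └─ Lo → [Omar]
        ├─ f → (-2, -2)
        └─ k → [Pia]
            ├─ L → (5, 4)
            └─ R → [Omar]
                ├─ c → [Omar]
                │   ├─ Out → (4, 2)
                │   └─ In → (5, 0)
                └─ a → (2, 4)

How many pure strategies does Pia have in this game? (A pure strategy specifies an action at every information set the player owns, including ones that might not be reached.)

4

Pia owns the root with actions {Hi, Lo} — two choices.
Pia owns the node after Lo-k with actions {L, R} — two choices.
A pure strategy fixes one action at each information set independently, so the count is the product 2 × 2 = 4.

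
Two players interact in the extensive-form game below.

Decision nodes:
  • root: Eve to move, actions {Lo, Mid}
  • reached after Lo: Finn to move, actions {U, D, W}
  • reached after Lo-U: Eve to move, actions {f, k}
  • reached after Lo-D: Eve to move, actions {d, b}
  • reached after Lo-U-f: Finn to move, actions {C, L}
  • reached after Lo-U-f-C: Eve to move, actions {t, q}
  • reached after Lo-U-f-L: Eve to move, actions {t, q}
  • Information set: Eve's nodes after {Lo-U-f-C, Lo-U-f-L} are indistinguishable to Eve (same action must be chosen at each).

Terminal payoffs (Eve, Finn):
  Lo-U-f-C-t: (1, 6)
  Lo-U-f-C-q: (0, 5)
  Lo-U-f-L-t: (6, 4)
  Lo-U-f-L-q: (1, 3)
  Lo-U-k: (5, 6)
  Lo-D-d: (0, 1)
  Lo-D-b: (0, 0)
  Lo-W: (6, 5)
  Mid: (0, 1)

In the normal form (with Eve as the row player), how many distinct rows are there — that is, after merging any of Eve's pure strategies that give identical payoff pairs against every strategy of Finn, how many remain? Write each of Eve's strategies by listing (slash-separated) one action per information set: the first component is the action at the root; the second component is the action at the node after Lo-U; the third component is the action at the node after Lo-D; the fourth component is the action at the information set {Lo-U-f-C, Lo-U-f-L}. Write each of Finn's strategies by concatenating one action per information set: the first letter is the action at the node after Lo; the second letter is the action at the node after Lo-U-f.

Eve has 16 pure strategies: Lo/f/d/t, Lo/f/d/q, Lo/f/b/t, Lo/f/b/q, Lo/k/d/t, Lo/k/d/q, Lo/k/b/t, Lo/k/b/q, Mid/f/d/t, Mid/f/d/q, Mid/f/b/t, Mid/f/b/q, Mid/k/d/t, Mid/k/d/q, Mid/k/b/t, Mid/k/b/q. Columns: UC, UL, DC, DL, WC, WL.
{Lo/f/d/t} → row (1,6) (6,4) (0,1) (0,1) (6,5) (6,5)
{Lo/f/d/q} → row (0,5) (1,3) (0,1) (0,1) (6,5) (6,5)
{Lo/f/b/t} → row (1,6) (6,4) (0,0) (0,0) (6,5) (6,5)
{Lo/f/b/q} → row (0,5) (1,3) (0,0) (0,0) (6,5) (6,5)
{Lo/k/d/t, Lo/k/d/q} → row (5,6) (5,6) (0,1) (0,1) (6,5) (6,5)
{Lo/k/b/t, Lo/k/b/q} → row (5,6) (5,6) (0,0) (0,0) (6,5) (6,5)
{Mid/f/d/t, Mid/f/d/q, Mid/f/b/t, Mid/f/b/q, Mid/k/d/t, Mid/k/d/q, Mid/k/b/t, Mid/k/b/q} → row (0,1) (0,1) (0,1) (0,1) (0,1) (0,1)
That's 7 distinct rows out of 16 strategies.

7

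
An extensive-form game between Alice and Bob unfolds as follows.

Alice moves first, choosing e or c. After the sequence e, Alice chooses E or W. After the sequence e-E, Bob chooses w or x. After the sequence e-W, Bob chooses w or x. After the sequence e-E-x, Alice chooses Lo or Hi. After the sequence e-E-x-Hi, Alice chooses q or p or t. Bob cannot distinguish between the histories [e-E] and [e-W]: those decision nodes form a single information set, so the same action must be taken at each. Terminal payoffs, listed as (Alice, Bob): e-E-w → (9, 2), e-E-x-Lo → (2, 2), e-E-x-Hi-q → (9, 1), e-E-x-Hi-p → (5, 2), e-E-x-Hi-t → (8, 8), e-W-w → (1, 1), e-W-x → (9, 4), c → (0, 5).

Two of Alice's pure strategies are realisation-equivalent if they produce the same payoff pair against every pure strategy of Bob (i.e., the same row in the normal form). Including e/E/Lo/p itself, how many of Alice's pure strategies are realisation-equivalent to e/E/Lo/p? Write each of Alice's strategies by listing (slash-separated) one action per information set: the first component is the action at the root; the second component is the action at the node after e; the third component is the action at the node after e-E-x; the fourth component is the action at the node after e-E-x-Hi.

3

Row for e/E/Lo/p (columns w, x): (9,2) (2,2).
Under e/E/Lo/p, Alice's choice at the node after e-E-x-Hi can never be reached regardless of what Bob does, so varying those choices leaves every outcome unchanged.
Holding the reachable choices fixed and varying the unreachable one freely already gives 3 equivalent strategies.
No other strategy reproduces this row, so those 3 are the full class: e/E/Lo/q, e/E/Lo/p, e/E/Lo/t.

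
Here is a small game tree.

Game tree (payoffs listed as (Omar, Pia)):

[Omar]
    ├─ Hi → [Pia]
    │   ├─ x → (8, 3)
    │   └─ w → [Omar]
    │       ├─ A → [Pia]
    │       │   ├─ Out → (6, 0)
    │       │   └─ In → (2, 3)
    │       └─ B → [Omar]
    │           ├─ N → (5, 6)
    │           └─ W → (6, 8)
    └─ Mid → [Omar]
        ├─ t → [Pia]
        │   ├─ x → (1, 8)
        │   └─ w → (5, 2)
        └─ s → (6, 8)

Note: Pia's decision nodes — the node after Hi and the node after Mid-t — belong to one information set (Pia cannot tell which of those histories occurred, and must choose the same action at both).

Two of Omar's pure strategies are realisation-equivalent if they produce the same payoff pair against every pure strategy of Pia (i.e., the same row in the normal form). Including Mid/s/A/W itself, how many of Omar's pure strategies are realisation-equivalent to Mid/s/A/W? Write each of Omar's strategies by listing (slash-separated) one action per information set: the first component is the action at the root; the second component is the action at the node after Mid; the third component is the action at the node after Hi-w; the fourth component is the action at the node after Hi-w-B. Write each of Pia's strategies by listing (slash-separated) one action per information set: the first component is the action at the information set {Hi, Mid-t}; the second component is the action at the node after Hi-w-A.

4

Row for Mid/s/A/W (columns x/Out, x/In, w/Out, w/In): (6,8) (6,8) (6,8) (6,8).
Under Mid/s/A/W, Omar's choice at the node after Hi-w and at the node after Hi-w-B can never be reached regardless of what Pia does, so varying those choices leaves every outcome unchanged.
Holding the reachable choices fixed and varying the unreachable ones freely already gives 2 × 2 = 4 equivalent strategies.
No other strategy reproduces this row, so those 4 are the full class: Mid/s/A/N, Mid/s/A/W, Mid/s/B/N, Mid/s/B/W.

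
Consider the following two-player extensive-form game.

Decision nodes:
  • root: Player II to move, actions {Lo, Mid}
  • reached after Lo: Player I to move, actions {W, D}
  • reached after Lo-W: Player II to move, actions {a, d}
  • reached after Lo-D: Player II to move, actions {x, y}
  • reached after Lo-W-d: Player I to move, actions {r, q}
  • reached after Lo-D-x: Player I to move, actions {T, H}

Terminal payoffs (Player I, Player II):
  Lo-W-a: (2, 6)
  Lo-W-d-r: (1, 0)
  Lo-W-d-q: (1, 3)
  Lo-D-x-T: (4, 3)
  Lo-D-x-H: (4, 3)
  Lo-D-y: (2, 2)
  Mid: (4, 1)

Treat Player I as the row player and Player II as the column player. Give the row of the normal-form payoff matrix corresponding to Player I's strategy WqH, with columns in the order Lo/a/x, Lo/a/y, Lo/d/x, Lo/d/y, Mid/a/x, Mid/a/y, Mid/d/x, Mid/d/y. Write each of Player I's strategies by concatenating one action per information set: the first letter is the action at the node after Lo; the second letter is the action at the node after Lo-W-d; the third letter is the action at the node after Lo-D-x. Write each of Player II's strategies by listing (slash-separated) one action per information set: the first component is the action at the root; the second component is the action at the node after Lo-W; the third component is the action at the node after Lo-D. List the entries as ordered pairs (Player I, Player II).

vs Lo/a/x: Player II plays Lo → Player I plays W at [Lo] → Player II plays a at [Lo-W] → (2, 6)
vs Lo/a/y: Player II plays Lo → Player I plays W at [Lo] → Player II plays a at [Lo-W] → (2, 6)
vs Lo/d/x: Player II plays Lo → Player I plays W at [Lo] → Player II plays d at [Lo-W] → Player I plays q at [Lo-W-d] → (1, 3)
vs Lo/d/y: Player II plays Lo → Player I plays W at [Lo] → Player II plays d at [Lo-W] → Player I plays q at [Lo-W-d] → (1, 3)
vs Mid/a/x: Player II plays Mid → (4, 1)
vs Mid/a/y: Player II plays Mid → (4, 1)
vs Mid/d/x: Player II plays Mid → (4, 1)
vs Mid/d/y: Player II plays Mid → (4, 1)

(2,6) (2,6) (1,3) (1,3) (4,1) (4,1) (4,1) (4,1)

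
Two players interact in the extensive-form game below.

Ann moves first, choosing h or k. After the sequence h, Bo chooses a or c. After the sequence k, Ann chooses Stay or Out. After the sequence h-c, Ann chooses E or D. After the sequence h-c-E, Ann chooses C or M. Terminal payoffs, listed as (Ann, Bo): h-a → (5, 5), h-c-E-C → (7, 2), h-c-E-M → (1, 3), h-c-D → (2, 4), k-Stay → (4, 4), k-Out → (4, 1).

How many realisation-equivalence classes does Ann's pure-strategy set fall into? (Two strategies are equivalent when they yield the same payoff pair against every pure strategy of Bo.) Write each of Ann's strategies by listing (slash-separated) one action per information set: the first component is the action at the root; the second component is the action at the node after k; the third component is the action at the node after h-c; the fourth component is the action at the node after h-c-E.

Ann has 16 pure strategies: h/Stay/E/C, h/Stay/E/M, h/Stay/D/C, h/Stay/D/M, h/Out/E/C, h/Out/E/M, h/Out/D/C, h/Out/D/M, k/Stay/E/C, k/Stay/E/M, k/Stay/D/C, k/Stay/D/M, k/Out/E/C, k/Out/E/M, k/Out/D/C, k/Out/D/M. Columns: a, c.
{h/Stay/E/C, h/Out/E/C} → row (5,5) (7,2)
{h/Stay/E/M, h/Out/E/M} → row (5,5) (1,3)
{h/Stay/D/C, h/Stay/D/M, h/Out/D/C, h/Out/D/M} → row (5,5) (2,4)
{k/Stay/E/C, k/Stay/E/M, k/Stay/D/C, k/Stay/D/M} → row (4,4) (4,4)
{k/Out/E/C, k/Out/E/M, k/Out/D/C, k/Out/D/M} → row (4,1) (4,1)
That's 5 distinct rows out of 16 strategies.

5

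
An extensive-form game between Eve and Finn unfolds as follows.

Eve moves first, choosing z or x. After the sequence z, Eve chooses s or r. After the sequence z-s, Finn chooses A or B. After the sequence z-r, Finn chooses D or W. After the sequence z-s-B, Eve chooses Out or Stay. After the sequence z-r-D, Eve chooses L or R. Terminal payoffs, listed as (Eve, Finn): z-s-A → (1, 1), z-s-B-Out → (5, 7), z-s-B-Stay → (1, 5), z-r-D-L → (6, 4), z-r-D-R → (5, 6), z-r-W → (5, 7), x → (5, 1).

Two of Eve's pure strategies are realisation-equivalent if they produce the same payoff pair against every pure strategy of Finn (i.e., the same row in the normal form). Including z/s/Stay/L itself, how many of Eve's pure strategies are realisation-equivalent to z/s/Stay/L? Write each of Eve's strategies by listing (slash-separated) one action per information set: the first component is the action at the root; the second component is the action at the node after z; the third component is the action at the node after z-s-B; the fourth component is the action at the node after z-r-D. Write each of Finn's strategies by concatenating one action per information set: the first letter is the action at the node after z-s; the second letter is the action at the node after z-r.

2

Row for z/s/Stay/L (columns AD, AW, BD, BW): (1,1) (1,1) (1,5) (1,5).
Under z/s/Stay/L, Eve's choice at the node after z-r-D can never be reached regardless of what Finn does, so varying those choices leaves every outcome unchanged.
Holding the reachable choices fixed and varying the unreachable one freely already gives 2 equivalent strategies.
No other strategy reproduces this row, so those 2 are the full class: z/s/Stay/L, z/s/Stay/R.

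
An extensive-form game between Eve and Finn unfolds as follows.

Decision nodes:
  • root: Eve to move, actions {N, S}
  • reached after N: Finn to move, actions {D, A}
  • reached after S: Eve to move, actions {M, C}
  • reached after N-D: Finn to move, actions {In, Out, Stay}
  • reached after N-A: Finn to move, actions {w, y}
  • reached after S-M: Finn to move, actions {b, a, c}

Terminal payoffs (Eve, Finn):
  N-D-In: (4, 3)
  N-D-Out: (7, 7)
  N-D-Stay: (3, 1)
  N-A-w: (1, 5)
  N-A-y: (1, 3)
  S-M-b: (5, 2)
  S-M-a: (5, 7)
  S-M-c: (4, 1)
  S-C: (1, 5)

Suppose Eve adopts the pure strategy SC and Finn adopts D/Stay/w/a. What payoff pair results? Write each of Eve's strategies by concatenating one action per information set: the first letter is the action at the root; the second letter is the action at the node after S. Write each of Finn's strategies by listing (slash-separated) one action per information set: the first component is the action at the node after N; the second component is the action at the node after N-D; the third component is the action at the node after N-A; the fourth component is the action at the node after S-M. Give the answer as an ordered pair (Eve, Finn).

(1, 5)

Trace the play path from the root:
  Eve plays S
  Eve plays C at [S]
→ terminal payoff (1, 5).
(Finn's choice at the node after N is never reached on this path, so it doesn't affect the outcome.)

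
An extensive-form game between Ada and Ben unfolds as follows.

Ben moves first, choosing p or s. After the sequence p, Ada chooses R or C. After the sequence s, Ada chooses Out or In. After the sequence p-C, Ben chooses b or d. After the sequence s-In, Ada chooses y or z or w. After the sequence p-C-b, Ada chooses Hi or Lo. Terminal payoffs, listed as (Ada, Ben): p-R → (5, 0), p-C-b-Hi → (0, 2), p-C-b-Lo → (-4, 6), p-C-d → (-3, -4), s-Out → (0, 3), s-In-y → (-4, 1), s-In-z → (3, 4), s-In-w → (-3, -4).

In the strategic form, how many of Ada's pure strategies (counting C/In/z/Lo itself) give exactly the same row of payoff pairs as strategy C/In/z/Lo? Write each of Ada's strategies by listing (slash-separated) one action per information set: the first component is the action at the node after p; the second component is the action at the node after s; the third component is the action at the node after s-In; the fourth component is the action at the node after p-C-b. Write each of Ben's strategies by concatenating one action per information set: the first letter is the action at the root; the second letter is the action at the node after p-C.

1

Row for C/In/z/Lo (columns pb, pd, sb, sd): (-4,6) (-3,-4) (3,4) (3,4).
Every one of Ada's information sets is on the play path for some reply by Ben when Ada follows C/In/z/Lo.
Changing the action at any of them therefore changes at least one column, so only C/In/z/Lo itself gives this row.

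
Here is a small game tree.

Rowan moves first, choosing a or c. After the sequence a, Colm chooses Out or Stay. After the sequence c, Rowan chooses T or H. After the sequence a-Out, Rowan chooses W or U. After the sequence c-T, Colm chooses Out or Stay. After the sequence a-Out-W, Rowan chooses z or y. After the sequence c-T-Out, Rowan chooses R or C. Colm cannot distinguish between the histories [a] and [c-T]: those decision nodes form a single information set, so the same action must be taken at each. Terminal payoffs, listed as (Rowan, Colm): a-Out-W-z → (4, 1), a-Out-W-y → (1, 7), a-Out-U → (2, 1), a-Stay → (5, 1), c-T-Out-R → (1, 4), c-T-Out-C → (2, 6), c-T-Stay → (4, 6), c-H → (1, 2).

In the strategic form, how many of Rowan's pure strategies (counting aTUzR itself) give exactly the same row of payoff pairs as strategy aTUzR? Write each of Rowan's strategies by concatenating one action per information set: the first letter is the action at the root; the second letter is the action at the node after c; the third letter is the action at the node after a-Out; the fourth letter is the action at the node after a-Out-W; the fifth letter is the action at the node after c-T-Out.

Row for aTUzR (columns Out, Stay): (2,1) (5,1).
Under aTUzR, Rowan's choice at the node after c and at the node after a-Out-W and at the node after c-T-Out can never be reached regardless of what Colm does, so varying those choices leaves every outcome unchanged.
Holding the reachable choices fixed and varying the unreachable ones freely already gives 2 × 2 × 2 = 8 equivalent strategies.
No other strategy reproduces this row, so those 8 are the full class: aTUzR, aTUzC, aTUyR, aTUyC, aHUzR, aHUzC, aHUyR, aHUyC.

8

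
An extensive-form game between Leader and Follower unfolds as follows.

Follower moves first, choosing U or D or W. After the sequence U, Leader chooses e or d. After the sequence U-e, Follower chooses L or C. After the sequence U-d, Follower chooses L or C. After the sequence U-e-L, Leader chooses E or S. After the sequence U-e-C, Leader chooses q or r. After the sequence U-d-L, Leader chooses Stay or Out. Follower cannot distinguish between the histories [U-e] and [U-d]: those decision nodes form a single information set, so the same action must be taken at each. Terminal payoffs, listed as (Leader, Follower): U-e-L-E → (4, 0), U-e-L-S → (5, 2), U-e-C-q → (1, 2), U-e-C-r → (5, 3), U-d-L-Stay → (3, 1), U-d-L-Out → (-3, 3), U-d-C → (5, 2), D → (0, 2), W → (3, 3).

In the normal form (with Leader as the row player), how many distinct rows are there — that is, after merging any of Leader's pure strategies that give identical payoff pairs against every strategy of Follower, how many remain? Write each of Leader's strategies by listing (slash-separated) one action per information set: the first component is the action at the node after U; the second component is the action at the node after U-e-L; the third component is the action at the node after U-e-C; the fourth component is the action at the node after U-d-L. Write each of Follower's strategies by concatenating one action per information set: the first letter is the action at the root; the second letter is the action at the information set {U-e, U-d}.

Leader has 16 pure strategies: e/E/q/Stay, e/E/q/Out, e/E/r/Stay, e/E/r/Out, e/S/q/Stay, e/S/q/Out, e/S/r/Stay, e/S/r/Out, d/E/q/Stay, d/E/q/Out, d/E/r/Stay, d/E/r/Out, d/S/q/Stay, d/S/q/Out, d/S/r/Stay, d/S/r/Out. Columns: UL, UC, DL, DC, WL, WC.
{e/E/q/Stay, e/E/q/Out} → row (4,0) (1,2) (0,2) (0,2) (3,3) (3,3)
{e/E/r/Stay, e/E/r/Out} → row (4,0) (5,3) (0,2) (0,2) (3,3) (3,3)
{e/S/q/Stay, e/S/q/Out} → row (5,2) (1,2) (0,2) (0,2) (3,3) (3,3)
{e/S/r/Stay, e/S/r/Out} → row (5,2) (5,3) (0,2) (0,2) (3,3) (3,3)
{d/E/q/Stay, d/E/r/Stay, d/S/q/Stay, d/S/r/Stay} → row (3,1) (5,2) (0,2) (0,2) (3,3) (3,3)
{d/E/q/Out, d/E/r/Out, d/S/q/Out, d/S/r/Out} → row (-3,3) (5,2) (0,2) (0,2) (3,3) (3,3)
That's 6 distinct rows out of 16 strategies.

6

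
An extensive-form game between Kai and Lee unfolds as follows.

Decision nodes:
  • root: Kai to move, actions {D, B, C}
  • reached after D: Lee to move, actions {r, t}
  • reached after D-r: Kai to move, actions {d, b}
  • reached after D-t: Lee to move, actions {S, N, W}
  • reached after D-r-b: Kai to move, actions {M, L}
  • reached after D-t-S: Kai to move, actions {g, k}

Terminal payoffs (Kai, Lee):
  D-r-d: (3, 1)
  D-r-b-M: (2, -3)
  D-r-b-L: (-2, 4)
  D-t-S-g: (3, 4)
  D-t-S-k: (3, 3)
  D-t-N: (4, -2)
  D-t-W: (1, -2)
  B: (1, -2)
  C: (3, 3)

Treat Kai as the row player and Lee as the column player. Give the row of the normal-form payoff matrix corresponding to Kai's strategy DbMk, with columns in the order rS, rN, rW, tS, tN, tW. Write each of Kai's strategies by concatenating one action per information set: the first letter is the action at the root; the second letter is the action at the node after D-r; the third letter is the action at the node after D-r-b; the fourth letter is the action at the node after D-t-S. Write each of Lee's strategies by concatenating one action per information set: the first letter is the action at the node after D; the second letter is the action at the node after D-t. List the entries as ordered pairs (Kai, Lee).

(2,-3) (2,-3) (2,-3) (3,3) (4,-2) (1,-2)

vs rS: Kai plays D → Lee plays r at [D] → Kai plays b at [D-r] → Kai plays M at [D-r-b] → (2, -3)
vs rN: Kai plays D → Lee plays r at [D] → Kai plays b at [D-r] → Kai plays M at [D-r-b] → (2, -3)
vs rW: Kai plays D → Lee plays r at [D] → Kai plays b at [D-r] → Kai plays M at [D-r-b] → (2, -3)
vs tS: Kai plays D → Lee plays t at [D] → Lee plays S at [D-t] → Kai plays k at [D-t-S] → (3, 3)
vs tN: Kai plays D → Lee plays t at [D] → Lee plays N at [D-t] → (4, -2)
vs tW: Kai plays D → Lee plays t at [D] → Lee plays W at [D-t] → (1, -2)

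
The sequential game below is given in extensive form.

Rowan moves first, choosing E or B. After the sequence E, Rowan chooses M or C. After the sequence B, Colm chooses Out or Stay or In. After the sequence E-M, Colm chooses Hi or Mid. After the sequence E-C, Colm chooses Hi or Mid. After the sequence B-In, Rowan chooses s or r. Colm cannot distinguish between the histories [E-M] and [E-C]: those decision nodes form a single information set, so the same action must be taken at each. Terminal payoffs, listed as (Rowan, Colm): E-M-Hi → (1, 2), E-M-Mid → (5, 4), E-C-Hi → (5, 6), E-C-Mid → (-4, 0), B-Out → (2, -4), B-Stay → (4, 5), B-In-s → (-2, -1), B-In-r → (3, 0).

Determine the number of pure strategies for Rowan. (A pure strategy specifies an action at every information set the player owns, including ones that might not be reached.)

8

Rowan owns the root with actions {E, B} — two choices.
Rowan owns the node after E with actions {M, C} — two choices.
Rowan owns the node after B-In with actions {s, r} — two choices.
A pure strategy fixes one action at each information set independently, so the count is the product 2 × 2 × 2 = 8.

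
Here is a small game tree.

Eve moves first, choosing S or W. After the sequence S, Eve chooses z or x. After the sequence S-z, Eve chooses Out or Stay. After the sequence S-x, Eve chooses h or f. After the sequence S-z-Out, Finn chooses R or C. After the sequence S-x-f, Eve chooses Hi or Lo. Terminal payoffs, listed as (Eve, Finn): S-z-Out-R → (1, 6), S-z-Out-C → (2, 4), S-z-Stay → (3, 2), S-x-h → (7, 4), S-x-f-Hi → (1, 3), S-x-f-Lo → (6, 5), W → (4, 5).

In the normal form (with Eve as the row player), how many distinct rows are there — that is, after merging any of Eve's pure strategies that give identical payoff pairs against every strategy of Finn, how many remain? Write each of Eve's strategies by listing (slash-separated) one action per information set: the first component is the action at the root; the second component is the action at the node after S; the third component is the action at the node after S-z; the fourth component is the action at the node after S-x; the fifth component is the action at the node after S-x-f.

6

Eve has 32 pure strategies: S/z/Out/h/Hi, S/z/Out/h/Lo, S/z/Out/f/Hi, S/z/Out/f/Lo, S/z/Stay/h/Hi, S/z/Stay/h/Lo, S/z/Stay/f/Hi, S/z/Stay/f/Lo, S/x/Out/h/Hi, S/x/Out/h/Lo, S/x/Out/f/Hi, S/x/Out/f/Lo, S/x/Stay/h/Hi, S/x/Stay/h/Lo, S/x/Stay/f/Hi, S/x/Stay/f/Lo, W/z/Out/h/Hi, W/z/Out/h/Lo, W/z/Out/f/Hi, W/z/Out/f/Lo, W/z/Stay/h/Hi, W/z/Stay/h/Lo, W/z/Stay/f/Hi, W/z/Stay/f/Lo, W/x/Out/h/Hi, W/x/Out/h/Lo, W/x/Out/f/Hi, W/x/Out/f/Lo, W/x/Stay/h/Hi, W/x/Stay/h/Lo, W/x/Stay/f/Hi, W/x/Stay/f/Lo. Columns: R, C.
{S/z/Out/h/Hi, S/z/Out/h/Lo, S/z/Out/f/Hi, S/z/Out/f/Lo} → row (1,6) (2,4)
{S/z/Stay/h/Hi, S/z/Stay/h/Lo, S/z/Stay/f/Hi, S/z/Stay/f/Lo} → row (3,2) (3,2)
{S/x/Out/h/Hi, S/x/Out/h/Lo, S/x/Stay/h/Hi, S/x/Stay/h/Lo} → row (7,4) (7,4)
{S/x/Out/f/Hi, S/x/Stay/f/Hi} → row (1,3) (1,3)
{S/x/Out/f/Lo, S/x/Stay/f/Lo} → row (6,5) (6,5)
{W/z/Out/h/Hi, W/z/Out/h/Lo, W/z/Out/f/Hi, W/z/Out/f/Lo, W/z/Stay/h/Hi, W/z/Stay/h/Lo, W/z/Stay/f/Hi, W/z/Stay/f/Lo, W/x/Out/h/Hi, W/x/Out/h/Lo, W/x/Out/f/Hi, W/x/Out/f/Lo, W/x/Stay/h/Hi, W/x/Stay/h/Lo, W/x/Stay/f/Hi, W/x/Stay/f/Lo} → row (4,5) (4,5)
That's 6 distinct rows out of 32 strategies.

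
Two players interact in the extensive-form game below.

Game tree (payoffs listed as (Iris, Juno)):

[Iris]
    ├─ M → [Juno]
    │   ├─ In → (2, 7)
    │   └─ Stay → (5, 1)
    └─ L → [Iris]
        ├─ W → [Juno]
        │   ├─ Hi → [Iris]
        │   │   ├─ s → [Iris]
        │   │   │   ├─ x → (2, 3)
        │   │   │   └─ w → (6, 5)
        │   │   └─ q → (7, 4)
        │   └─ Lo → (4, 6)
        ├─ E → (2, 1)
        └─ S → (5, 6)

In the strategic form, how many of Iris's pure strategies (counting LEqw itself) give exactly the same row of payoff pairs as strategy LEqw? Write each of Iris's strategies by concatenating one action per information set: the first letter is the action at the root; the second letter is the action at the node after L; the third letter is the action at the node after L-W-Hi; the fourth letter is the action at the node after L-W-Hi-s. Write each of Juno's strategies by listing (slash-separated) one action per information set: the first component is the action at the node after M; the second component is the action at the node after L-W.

Row for LEqw (columns In/Hi, In/Lo, Stay/Hi, Stay/Lo): (2,1) (2,1) (2,1) (2,1).
Under LEqw, Iris's choice at the node after L-W-Hi and at the node after L-W-Hi-s can never be reached regardless of what Juno does, so varying those choices leaves every outcome unchanged.
Holding the reachable choices fixed and varying the unreachable ones freely already gives 2 × 2 = 4 equivalent strategies.
No other strategy reproduces this row, so those 4 are the full class: LEsx, LEsw, LEqx, LEqw.

4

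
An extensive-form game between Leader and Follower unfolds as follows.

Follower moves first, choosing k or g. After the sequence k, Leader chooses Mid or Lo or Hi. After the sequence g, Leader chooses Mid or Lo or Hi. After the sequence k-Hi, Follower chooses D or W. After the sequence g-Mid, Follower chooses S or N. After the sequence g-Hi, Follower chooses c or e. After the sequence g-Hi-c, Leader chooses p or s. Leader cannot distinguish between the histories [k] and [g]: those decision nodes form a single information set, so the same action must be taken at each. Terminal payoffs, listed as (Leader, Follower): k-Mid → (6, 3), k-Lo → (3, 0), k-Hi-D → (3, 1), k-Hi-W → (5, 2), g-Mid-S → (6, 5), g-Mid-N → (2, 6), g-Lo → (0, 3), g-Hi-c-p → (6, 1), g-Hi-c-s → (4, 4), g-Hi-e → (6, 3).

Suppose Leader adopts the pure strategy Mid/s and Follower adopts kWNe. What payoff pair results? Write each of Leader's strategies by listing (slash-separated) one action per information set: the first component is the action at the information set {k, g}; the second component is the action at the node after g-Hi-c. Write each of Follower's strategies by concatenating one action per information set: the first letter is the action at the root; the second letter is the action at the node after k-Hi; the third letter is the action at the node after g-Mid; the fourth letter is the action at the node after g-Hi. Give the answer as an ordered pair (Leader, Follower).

Trace the play path from the root:
  Follower plays k
  Leader plays Mid at [k]
→ terminal payoff (6, 3).
(Leader's choice at the node after g-Hi-c is never reached on this path, so it doesn't affect the outcome.)

(6, 3)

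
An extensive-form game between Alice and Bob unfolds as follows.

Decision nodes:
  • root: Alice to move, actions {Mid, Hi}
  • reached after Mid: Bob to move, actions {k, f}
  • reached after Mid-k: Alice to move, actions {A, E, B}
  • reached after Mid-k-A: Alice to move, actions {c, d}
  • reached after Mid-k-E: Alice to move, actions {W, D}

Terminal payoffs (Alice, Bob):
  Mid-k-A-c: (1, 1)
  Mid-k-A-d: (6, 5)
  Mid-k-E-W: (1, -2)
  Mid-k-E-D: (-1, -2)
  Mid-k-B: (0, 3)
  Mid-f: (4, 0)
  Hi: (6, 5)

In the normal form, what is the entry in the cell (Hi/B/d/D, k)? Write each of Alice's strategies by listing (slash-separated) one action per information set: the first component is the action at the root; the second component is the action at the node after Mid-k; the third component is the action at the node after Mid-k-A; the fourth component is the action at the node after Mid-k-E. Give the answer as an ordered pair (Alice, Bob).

(6, 5)

Trace the play path from the root:
  Alice plays Hi
→ terminal payoff (6, 5).
(Alice's choice at the node after Mid-k is never reached on this path, so it doesn't affect the outcome.)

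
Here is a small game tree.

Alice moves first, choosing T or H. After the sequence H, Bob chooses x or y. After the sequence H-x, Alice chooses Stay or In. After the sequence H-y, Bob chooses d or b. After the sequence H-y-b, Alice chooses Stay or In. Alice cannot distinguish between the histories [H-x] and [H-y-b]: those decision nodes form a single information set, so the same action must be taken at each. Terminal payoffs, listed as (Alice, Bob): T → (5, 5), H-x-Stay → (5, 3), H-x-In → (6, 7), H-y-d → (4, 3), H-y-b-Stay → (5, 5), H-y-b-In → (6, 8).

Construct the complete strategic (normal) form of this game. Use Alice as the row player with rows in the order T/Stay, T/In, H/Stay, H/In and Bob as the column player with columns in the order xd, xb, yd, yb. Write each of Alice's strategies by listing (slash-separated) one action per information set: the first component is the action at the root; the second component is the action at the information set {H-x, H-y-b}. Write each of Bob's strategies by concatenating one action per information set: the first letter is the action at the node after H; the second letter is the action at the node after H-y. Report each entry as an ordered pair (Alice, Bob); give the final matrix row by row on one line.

T/Stay: (5,5) (5,5) (5,5) (5,5) | T/In: (5,5) (5,5) (5,5) (5,5) | H/Stay: (5,3) (5,3) (4,3) (5,5) | H/In: (6,7) (6,7) (4,3) (6,8)

Row T/Stay: xd→(5,5), xb→(5,5), yd→(5,5), yb→(5,5)
Row T/In: xd→(5,5), xb→(5,5), yd→(5,5), yb→(5,5)
Row H/Stay: xd→(5,3), xb→(5,3), yd→(4,3), yb→(5,5)
Row H/In: xd→(6,7), xb→(6,7), yd→(4,3), yb→(6,8)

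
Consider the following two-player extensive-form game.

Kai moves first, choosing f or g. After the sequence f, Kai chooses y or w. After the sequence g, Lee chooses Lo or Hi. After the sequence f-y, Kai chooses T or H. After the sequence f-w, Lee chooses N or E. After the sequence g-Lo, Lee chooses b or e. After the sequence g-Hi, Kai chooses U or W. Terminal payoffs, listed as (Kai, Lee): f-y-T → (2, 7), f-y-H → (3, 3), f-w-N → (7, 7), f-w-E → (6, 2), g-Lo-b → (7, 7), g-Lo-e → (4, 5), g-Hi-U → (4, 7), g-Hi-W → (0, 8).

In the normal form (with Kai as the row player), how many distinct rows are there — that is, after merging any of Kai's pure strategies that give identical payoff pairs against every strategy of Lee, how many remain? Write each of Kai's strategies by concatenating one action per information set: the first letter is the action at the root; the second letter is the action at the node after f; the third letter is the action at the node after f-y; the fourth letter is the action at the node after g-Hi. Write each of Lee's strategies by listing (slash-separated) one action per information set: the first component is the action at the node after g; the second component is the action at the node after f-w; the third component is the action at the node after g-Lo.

Kai has 16 pure strategies: fyTU, fyTW, fyHU, fyHW, fwTU, fwTW, fwHU, fwHW, gyTU, gyTW, gyHU, gyHW, gwTU, gwTW, gwHU, gwHW. Columns: Lo/N/b, Lo/N/e, Lo/E/b, Lo/E/e, Hi/N/b, Hi/N/e, Hi/E/b, Hi/E/e.
{fyTU, fyTW} → row (2,7) (2,7) (2,7) (2,7) (2,7) (2,7) (2,7) (2,7)
{fyHU, fyHW} → row (3,3) (3,3) (3,3) (3,3) (3,3) (3,3) (3,3) (3,3)
{fwTU, fwTW, fwHU, fwHW} → row (7,7) (7,7) (6,2) (6,2) (7,7) (7,7) (6,2) (6,2)
{gyTU, gyHU, gwTU, gwHU} → row (7,7) (4,5) (7,7) (4,5) (4,7) (4,7) (4,7) (4,7)
{gyTW, gyHW, gwTW, gwHW} → row (7,7) (4,5) (7,7) (4,5) (0,8) (0,8) (0,8) (0,8)
That's 5 distinct rows out of 16 strategies.

5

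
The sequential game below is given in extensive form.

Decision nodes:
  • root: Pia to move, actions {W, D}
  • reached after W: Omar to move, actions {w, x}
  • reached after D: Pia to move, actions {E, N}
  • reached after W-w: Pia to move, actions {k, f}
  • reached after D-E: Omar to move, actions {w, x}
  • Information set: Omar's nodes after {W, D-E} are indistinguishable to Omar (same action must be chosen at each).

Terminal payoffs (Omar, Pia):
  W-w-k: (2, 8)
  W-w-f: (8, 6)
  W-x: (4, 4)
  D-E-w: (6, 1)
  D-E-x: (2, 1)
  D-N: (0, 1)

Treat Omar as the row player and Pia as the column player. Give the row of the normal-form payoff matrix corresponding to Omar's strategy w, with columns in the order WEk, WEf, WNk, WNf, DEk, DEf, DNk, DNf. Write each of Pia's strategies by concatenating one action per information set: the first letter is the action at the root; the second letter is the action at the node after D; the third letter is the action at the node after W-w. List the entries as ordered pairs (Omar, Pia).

(2,8) (8,6) (2,8) (8,6) (6,1) (6,1) (0,1) (0,1)

vs WEk: Pia plays W → Omar plays w at [W] → Pia plays k at [W-w] → (2, 8)
vs WEf: Pia plays W → Omar plays w at [W] → Pia plays f at [W-w] → (8, 6)
vs WNk: Pia plays W → Omar plays w at [W] → Pia plays k at [W-w] → (2, 8)
vs WNf: Pia plays W → Omar plays w at [W] → Pia plays f at [W-w] → (8, 6)
vs DEk: Pia plays D → Pia plays E at [D] → Omar plays w at [D-E] → (6, 1)
vs DEf: Pia plays D → Pia plays E at [D] → Omar plays w at [D-E] → (6, 1)
vs DNk: Pia plays D → Pia plays N at [D] → (0, 1)
vs DNf: Pia plays D → Pia plays N at [D] → (0, 1)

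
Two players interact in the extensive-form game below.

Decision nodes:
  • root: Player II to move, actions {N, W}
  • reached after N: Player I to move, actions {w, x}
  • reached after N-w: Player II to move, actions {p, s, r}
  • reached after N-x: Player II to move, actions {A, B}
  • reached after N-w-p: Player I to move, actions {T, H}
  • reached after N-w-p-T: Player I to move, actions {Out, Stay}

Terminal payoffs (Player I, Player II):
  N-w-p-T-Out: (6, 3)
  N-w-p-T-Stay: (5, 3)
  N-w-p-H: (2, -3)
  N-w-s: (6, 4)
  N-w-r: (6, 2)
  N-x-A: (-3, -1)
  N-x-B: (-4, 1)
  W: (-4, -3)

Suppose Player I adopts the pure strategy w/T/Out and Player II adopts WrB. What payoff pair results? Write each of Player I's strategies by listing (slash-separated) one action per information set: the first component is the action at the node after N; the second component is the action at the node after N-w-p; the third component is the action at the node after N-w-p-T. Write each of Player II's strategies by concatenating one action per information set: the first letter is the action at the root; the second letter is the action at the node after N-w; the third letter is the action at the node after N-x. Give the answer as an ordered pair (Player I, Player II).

(-4, -3)

Trace the play path from the root:
  Player II plays W
→ terminal payoff (-4, -3).
(Player I's choice at the node after N is never reached on this path, so it doesn't affect the outcome.)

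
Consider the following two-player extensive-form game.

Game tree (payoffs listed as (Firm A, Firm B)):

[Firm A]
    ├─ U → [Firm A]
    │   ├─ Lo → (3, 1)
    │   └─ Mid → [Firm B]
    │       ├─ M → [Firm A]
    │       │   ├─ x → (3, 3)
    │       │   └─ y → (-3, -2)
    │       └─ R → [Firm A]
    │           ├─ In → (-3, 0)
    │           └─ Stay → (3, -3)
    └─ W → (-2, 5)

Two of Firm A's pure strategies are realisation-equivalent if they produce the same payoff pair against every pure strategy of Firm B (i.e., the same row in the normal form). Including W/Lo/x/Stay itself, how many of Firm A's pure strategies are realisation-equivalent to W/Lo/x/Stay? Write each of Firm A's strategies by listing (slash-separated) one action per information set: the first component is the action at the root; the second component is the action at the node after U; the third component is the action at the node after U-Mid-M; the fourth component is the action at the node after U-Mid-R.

8

Row for W/Lo/x/Stay (columns M, R): (-2,5) (-2,5).
Under W/Lo/x/Stay, Firm A's choice at the node after U and at the node after U-Mid-M and at the node after U-Mid-R can never be reached regardless of what Firm B does, so varying those choices leaves every outcome unchanged.
Holding the reachable choices fixed and varying the unreachable ones freely already gives 2 × 2 × 2 = 8 equivalent strategies.
No other strategy reproduces this row, so those 8 are the full class: W/Lo/x/In, W/Lo/x/Stay, W/Lo/y/In, W/Lo/y/Stay, W/Mid/x/In, W/Mid/x/Stay, W/Mid/y/In, W/Mid/y/Stay.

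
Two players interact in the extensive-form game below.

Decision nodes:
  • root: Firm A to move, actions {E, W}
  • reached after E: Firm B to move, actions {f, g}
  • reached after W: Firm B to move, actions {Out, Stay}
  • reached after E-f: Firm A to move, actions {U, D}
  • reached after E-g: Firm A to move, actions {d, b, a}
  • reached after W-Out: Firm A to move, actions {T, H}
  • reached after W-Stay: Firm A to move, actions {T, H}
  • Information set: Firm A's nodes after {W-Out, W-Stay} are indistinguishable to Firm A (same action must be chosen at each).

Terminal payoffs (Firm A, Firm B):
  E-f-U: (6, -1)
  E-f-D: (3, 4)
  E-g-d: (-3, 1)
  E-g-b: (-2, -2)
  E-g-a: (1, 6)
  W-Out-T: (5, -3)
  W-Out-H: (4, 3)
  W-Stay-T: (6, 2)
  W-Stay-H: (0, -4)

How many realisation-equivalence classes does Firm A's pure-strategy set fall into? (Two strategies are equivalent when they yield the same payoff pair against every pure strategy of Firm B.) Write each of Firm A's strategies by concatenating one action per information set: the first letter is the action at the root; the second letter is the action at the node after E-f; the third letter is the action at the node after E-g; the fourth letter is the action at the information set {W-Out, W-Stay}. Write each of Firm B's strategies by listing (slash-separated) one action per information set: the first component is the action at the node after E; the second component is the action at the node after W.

Firm A has 24 pure strategies: EUdT, EUdH, EUbT, EUbH, EUaT, EUaH, EDdT, EDdH, EDbT, EDbH, EDaT, EDaH, WUdT, WUdH, WUbT, WUbH, WUaT, WUaH, WDdT, WDdH, WDbT, WDbH, WDaT, WDaH. Columns: f/Out, f/Stay, g/Out, g/Stay.
{EUdT, EUdH} → row (6,-1) (6,-1) (-3,1) (-3,1)
{EUbT, EUbH} → row (6,-1) (6,-1) (-2,-2) (-2,-2)
{EUaT, EUaH} → row (6,-1) (6,-1) (1,6) (1,6)
{EDdT, EDdH} → row (3,4) (3,4) (-3,1) (-3,1)
{EDbT, EDbH} → row (3,4) (3,4) (-2,-2) (-2,-2)
{EDaT, EDaH} → row (3,4) (3,4) (1,6) (1,6)
{WUdT, WUbT, WUaT, WDdT, WDbT, WDaT} → row (5,-3) (6,2) (5,-3) (6,2)
{WUdH, WUbH, WUaH, WDdH, WDbH, WDaH} → row (4,3) (0,-4) (4,3) (0,-4)
That's 8 distinct rows out of 24 strategies.

8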